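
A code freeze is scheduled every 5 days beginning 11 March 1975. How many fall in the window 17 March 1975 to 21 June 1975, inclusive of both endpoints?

19

Occurrences land 5·i days after 11 March 1975 for i = 0, 1, 2, …
17 March 1975 is 6 days after the start; 6 ÷ 5 = 1 remainder 1; since the remainder is 1, round up to i = 2. First occurrence in the window: #3 on 21 March 1975 (2×5 = 10 days in).
21 June 1975 is 102 days after the start; 102 ÷ 5 = 20 remainder 2. Last occurrence in the window: #21 on 19 June 1975.
Occurrences #3 through #21: 19 in total.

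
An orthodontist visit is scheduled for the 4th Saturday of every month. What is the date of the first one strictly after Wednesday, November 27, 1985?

November 1985 starts on a Friday; its first Saturday is the 2nd, so the 4th Saturday is the 23rd — November 23, 1985.
That is not after November 27, 1985, so look at December 1985.
December 1985 starts on a Sunday; its first Saturday is the 7th, so the 4th Saturday is the 28th — December 28, 1985.

December 28, 1985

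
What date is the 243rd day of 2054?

January has 31 days (243 − 31 = 212 remain).
February has 28 days (212 − 28 = 184 remain).
March has 31 days (184 − 31 = 153 remain).
April has 30 days (153 − 30 = 123 remain).
May has 31 days (123 − 31 = 92 remain).
June has 30 days (92 − 30 = 62 remain).
July has 31 days (62 − 31 = 31 remain).
31 into August → August 31.

31 August 2054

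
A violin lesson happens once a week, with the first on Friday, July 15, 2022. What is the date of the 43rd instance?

May 5, 2023

The 43rd occurrence is 42 intervals after the first: 42 × 7 = 294 days after July 15, 2022.
July has 31 days — 16 days to the end of July leaves 278.
August has 31 days (247 left).
September has 30 days (217 left).
October has 31 days (186 left).
November has 30 days (156 left).
December has 31 days (125 left).
January has 31 days (94 left).
February has 28 days (66 left).
March has 31 days (35 left).
April has 30 days (5 left).
5 days into May → May 5, 2023.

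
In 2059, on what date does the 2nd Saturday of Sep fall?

Sep 13, 2059

Sep 2059 begins on a Monday, so the first Saturday is Sep 6 (5 days later).
The 2nd Saturday is 1 weeks later: 6 + 7 = 13.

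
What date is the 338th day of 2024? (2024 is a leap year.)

Dec 3, 2024

Jan has 31 days (338 − 31 = 307 remain).
Feb has 29 days (307 − 29 = 278 remain).
Mar has 31 days (278 − 31 = 247 remain).
Apr has 30 days (247 − 30 = 217 remain).
May has 31 days (217 − 31 = 186 remain).
Jun has 30 days (186 − 30 = 156 remain).
Jul has 31 days (156 − 31 = 125 remain).
Aug has 31 days (125 − 31 = 94 remain).
Sep has 30 days (94 − 30 = 64 remain).
Oct has 31 days (64 − 31 = 33 remain).
Nov has 30 days (33 − 30 = 3 remain).
3 into Dec → Dec 3.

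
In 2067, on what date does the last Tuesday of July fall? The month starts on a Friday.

26 July 2067

July 2067 begins on a Friday, so the first Tuesday is July 5 (4 days later).
July 2067 has 31 days. Adding weeks: 5, 12, 19, 26 — the last one ≤ 31 is the 26th.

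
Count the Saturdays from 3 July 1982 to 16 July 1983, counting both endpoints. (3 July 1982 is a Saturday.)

55

3 July 1982 is a Saturday; the first Saturday on or after it is 3 July 1982.
From 3 July 1982 to 16 July 1983: 181 + 197 = 378 days (rest of 1982, to 16 July 1983 in 1983).
378 ÷ 7 = 54 full weeks with remainder 0, so 54 more Saturdays after the first → 55.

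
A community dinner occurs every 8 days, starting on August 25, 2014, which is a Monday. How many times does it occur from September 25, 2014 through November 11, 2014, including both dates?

6

Occurrences land 8·i days after August 25, 2014 for i = 0, 1, 2, …
September 25, 2014 is 31 days after the start; 31 ÷ 8 = 3 remainder 7; since the remainder is 7, round up to i = 4. First occurrence in the window: #5 on September 26, 2014 (4×8 = 32 days in).
November 11, 2014 is 78 days after the start; 78 ÷ 8 = 9 remainder 6. Last occurrence in the window: #10 on November 5, 2014.
Occurrences #5 through #10: 6 in total.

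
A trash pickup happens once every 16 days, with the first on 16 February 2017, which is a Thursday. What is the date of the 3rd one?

The 3rd occurrence is 2 intervals after the first: 2 × 16 = 32 days after 16 February 2017.
February has 28 days — 12 days to the end of February leaves 20.
20 days into March → 20 March 2017.

20 March 2017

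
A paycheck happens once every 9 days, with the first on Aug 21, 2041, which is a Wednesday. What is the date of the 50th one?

Nov 5, 2042

The 50th occurrence is 49 intervals after the first: 49 × 9 = 441 days after Aug 21, 2041.
Aug has 31 days — 10 days to the end of Aug leaves 431.
From end of Aug to end of 2041 is 122 days (309 left).
Jan has 31 days (278 left).
Feb has 28 days (250 left).
Mar has 31 days (219 left).
Apr has 30 days (189 left).
May has 31 days (158 left).
Jun has 30 days (128 left).
Jul has 31 days (97 left).
Aug has 31 days (66 left).
Sep has 30 days (36 left).
Oct has 31 days (5 left).
5 days into Nov → Nov 5, 2042.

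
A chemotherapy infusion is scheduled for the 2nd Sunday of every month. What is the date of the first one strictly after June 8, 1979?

June 1979 starts on a Friday; its first Sunday is the 3rd, so the 2nd Sunday is the 10th — June 10, 1979.
June 10, 1979 is after June 8, 1979, so that is the next one.

June 10, 1979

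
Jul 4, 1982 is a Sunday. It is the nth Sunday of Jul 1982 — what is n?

Day 4 falls in week ⌈4/7⌉ of the month.
Days 1–7 hold the 1st Sunday, 8–14 the 2nd, 15–21 the 3rd, 22–28 the 4th, 29–31 the 5th.
4 is in the range for the 1st.

1st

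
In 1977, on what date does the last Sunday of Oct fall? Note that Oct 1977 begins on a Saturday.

Oct 1977 begins on a Saturday, so the first Sunday is Oct 2 (1 day later).
Oct 1977 has 31 days. Adding weeks: 2, 9, 16, 23, 30 — the last one ≤ 31 is the 30th.

Oct 30, 1977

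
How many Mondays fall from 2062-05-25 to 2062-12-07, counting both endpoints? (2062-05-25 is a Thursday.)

28

2062-05-25 is a Thursday; the first Monday on or after it is 2062-05-29 (4 days later).
From 2062-05-29 to 2062-12-07: 2 + 30 + 31 + 31 + 30 + 31 + 30 + 7 = 192 days (rest of May, June, July, August, September, October, November, December).
192 ÷ 7 = 27 full weeks with remainder 3, so 27 more Mondays after the first → 28.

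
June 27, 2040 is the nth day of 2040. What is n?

179

Days in months before June: 31 + 29 + 31 + 30 + 31 = 152.
Plus 27 days into June → day 179.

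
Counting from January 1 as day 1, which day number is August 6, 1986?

Days in months before August: 31 + 28 + 31 + 30 + 31 + 30 + 31 = 212.
Plus 6 days into August → day 218.

218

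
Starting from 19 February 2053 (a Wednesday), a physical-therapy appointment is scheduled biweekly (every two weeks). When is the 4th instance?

The 4th occurrence is 3 intervals after the first: 3 × 14 = 42 days after 19 February 2053.
February has 28 days — 9 days to the end of February leaves 33.
March has 31 days (2 left).
2 days into April → 2 April 2053.

2 April 2053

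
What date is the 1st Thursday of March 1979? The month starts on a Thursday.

March 1979 begins on a Thursday, so the first Thursday is March 1.

March 1, 1979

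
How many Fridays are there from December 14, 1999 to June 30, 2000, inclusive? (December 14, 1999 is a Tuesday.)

29

December 14, 1999 is a Tuesday; the first Friday on or after it is December 17, 1999 (3 days later).
From December 17, 1999 to June 30, 2000: 14 + 31 + 29 + 31 + 30 + 31 + 30 = 196 days (rest of December, January, February, March, April, May, June).
196 ÷ 7 = 28 full weeks with remainder 0, so 28 more Fridays after the first → 29.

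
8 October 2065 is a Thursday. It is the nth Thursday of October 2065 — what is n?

2nd

Day 8 falls in week ⌈8/7⌉ of the month.
Days 1–7 hold the 1st Thursday, 8–14 the 2nd, 15–21 the 3rd, 22–28 the 4th, 29–31 the 5th.
8 is in the range for the 2nd.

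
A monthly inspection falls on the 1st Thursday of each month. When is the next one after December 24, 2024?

December 2024 starts on a Sunday, so its 1st Thursday is December 5, 2024 (4 days in).
That is not after December 24, 2024, so look at January 2025.
January 2025 starts on a Wednesday, so its 1st Thursday is January 2, 2025 (1 day in).

January 2, 2025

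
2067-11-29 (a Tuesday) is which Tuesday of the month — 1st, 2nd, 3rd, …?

5th

Day 29 falls in week ⌈29/7⌉ of the month.
Days 1–7 hold the 1st Tuesday, 8–14 the 2nd, 15–21 the 3rd, 22–28 the 4th, 29–31 the 5th.
29 is in the range for the 5th.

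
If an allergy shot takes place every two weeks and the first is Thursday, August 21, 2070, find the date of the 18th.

The 18th occurrence is 17 intervals after the first: 17 × 14 = 238 days after August 21, 2070.
August has 31 days — 10 days to the end of August leaves 228.
September has 30 days (198 left).
October has 31 days (167 left).
November has 30 days (137 left).
December has 31 days (106 left).
January has 31 days (75 left).
February has 28 days (47 left).
March has 31 days (16 left).
16 days into April → April 16, 2071.

April 16, 2071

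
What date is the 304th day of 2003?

January has 31 days (304 − 31 = 273 remain).
February has 28 days (273 − 28 = 245 remain).
March has 31 days (245 − 31 = 214 remain).
April has 30 days (214 − 30 = 184 remain).
May has 31 days (184 − 31 = 153 remain).
June has 30 days (153 − 30 = 123 remain).
July has 31 days (123 − 31 = 92 remain).
August has 31 days (92 − 31 = 61 remain).
September has 30 days (61 − 30 = 31 remain).
31 into October → October 31.

31 October 2003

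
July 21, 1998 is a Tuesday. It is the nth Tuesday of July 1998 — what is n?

Day 21 falls in week ⌈21/7⌉ of the month.
Days 1–7 hold the 1st Tuesday, 8–14 the 2nd, 15–21 the 3rd, 22–28 the 4th, 29–31 the 5th.
21 is in the range for the 3rd.

3rd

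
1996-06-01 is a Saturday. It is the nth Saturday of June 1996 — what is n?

1st

Day 1 falls in week ⌈1/7⌉ of the month.
Days 1–7 hold the 1st Saturday, 8–14 the 2nd, 15–21 the 3rd, 22–28 the 4th, 29–31 the 5th.
1 is in the range for the 1st.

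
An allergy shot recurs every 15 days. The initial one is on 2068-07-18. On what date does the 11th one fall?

2068-12-15

The 11th occurrence is 10 intervals after the first: 10 × 15 = 150 days after 2068-07-18.
July has 31 days — 13 days to the end of July leaves 137.
August has 31 days (106 left).
September has 30 days (76 left).
October has 31 days (45 left).
November has 30 days (15 left).
15 days into December → 2068-12-15.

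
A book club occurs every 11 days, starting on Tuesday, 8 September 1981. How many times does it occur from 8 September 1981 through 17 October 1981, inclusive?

4

Occurrences land 11·i days after 8 September 1981 for i = 0, 1, 2, …
The window opens on the start date, so the first occurrence inside is #1 on 8 September 1981.
17 October 1981 is 39 days after the start; 39 ÷ 11 = 3 remainder 6. Last occurrence in the window: #4 on 11 October 1981.
Occurrences #1 through #4: 4 in total.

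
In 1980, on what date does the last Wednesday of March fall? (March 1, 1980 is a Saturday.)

26 March 1980

March 1980 begins on a Saturday, so the first Wednesday is March 5 (4 days later).
March 1980 has 31 days. Adding weeks: 5, 12, 19, 26 — the last one ≤ 31 is the 26th.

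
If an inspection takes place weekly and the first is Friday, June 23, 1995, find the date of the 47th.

May 10, 1996

The 47th occurrence is 46 intervals after the first: 46 × 7 = 322 days after June 23, 1995.
June has 30 days — 7 days to the end of June leaves 315.
July has 31 days (284 left).
August has 31 days (253 left).
September has 30 days (223 left).
October has 31 days (192 left).
November has 30 days (162 left).
December has 31 days (131 left).
January has 31 days (100 left).
February has 29 days (71 left).
March has 31 days (40 left).
April has 30 days (10 left).
10 days into May → May 10, 1996.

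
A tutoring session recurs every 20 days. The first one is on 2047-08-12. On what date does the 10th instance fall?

The 10th occurrence is 9 intervals after the first: 9 × 20 = 180 days after 2047-08-12.
August has 31 days — 19 days to the end of August leaves 161.
September has 30 days (131 left).
October has 31 days (100 left).
November has 30 days (70 left).
December has 31 days (39 left).
January has 31 days (8 left).
8 days into February → 2048-02-08.

2048-02-08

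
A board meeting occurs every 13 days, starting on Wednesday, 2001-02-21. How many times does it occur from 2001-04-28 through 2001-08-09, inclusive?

8

Occurrences land 13·i days after 2001-02-21 for i = 0, 1, 2, …
2001-04-28 is 66 days after the start; 66 ÷ 13 = 5 remainder 1; since the remainder is 1, round up to i = 6. First occurrence in the window: #7 on 2001-05-10 (6×13 = 78 days in).
2001-08-09 is 169 days after the start; 169 ÷ 13 = 13 remainder 0. Last occurrence in the window: #14 on 2001-08-09.
Occurrences #7 through #14: 8 in total.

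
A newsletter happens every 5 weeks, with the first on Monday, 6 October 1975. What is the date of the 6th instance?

29 March 1976

The 6th occurrence is 5 intervals after the first: 5 × 35 = 175 days after 6 October 1975.
October has 31 days — 25 days to the end of October leaves 150.
November has 30 days (120 left).
December has 31 days (89 left).
January has 31 days (58 left).
February has 29 days (29 left).
29 days into March → 29 March 1976.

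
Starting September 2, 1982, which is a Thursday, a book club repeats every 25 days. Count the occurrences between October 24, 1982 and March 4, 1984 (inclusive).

19

Occurrences land 25·i days after September 2, 1982 for i = 0, 1, 2, …
October 24, 1982 is 52 days after the start; 52 ÷ 25 = 2 remainder 2; since the remainder is 2, round up to i = 3. First occurrence in the window: #4 on November 16, 1982 (3×25 = 75 days in).
March 4, 1984 is 549 days after the start; 549 ÷ 25 = 21 remainder 24. Last occurrence in the window: #22 on February 9, 1984.
Occurrences #4 through #22: 19 in total.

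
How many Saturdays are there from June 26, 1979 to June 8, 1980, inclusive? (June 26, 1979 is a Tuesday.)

50

June 26, 1979 is a Tuesday; the first Saturday on or after it is June 30, 1979 (4 days later).
From June 30, 1979 to June 8, 1980: 184 + 160 = 344 days (rest of 1979, to June 8, 1980 in 1980).
344 ÷ 7 = 49 full weeks with remainder 1, so 49 more Saturdays after the first → 50.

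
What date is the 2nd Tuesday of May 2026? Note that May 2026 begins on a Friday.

12 May 2026

May 2026 begins on a Friday, so the first Tuesday is May 5 (4 days later).
The 2nd Tuesday is 1 weeks later: 5 + 7 = 12.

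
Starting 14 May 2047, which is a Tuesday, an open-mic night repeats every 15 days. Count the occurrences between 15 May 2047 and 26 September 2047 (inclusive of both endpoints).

Occurrences land 15·i days after 14 May 2047 for i = 0, 1, 2, …
15 May 2047 is 1 day after the start; 1 ÷ 15 = 0 remainder 1; since the remainder is 1, round up to i = 1. First occurrence in the window: #2 on 29 May 2047 (1×15 = 15 days in).
26 September 2047 is 135 days after the start; 135 ÷ 15 = 9 remainder 0. Last occurrence in the window: #10 on 26 September 2047.
Occurrences #2 through #10: 9 in total.

9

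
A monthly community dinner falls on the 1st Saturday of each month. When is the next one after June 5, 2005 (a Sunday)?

July 2, 2005

June 2005 starts on a Wednesday, so its 1st Saturday is June 4, 2005 (3 days in).
That is not after June 5, 2005, so look at July 2005.
July 2005 starts on a Friday, so its 1st Saturday is July 2, 2005 (1 day in).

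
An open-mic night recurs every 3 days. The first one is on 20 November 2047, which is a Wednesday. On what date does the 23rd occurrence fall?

The 23rd occurrence is 22 intervals after the first: 22 × 3 = 66 days after 20 November 2047.
November has 30 days — 10 days to the end of November leaves 56.
December has 31 days (25 left).
25 days into January → 25 January 2048.

25 January 2048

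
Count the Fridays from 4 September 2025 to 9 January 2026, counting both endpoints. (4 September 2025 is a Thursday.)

19

4 September 2025 is a Thursday; the first Friday on or after it is 5 September 2025 (1 day later).
From 5 September 2025 to 9 January 2026: 25 + 31 + 30 + 31 + 9 = 126 days (rest of September, October, November, December, January).
126 ÷ 7 = 18 full weeks with remainder 0, so 18 more Fridays after the first → 19.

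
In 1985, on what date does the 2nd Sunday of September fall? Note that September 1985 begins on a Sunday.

September 1985 begins on a Sunday, so the first Sunday is September 1.
The 2nd Sunday is 1 weeks later: 1 + 7 = 8.

1985-09-08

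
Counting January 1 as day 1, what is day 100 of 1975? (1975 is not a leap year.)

Jan has 31 days (100 − 31 = 69 remain).
Feb has 28 days (69 − 28 = 41 remain).
Mar has 31 days (41 − 31 = 10 remain).
10 into Apr → Apr 10.

Apr 10, 1975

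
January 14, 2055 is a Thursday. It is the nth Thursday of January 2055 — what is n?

Day 14 falls in week ⌈14/7⌉ of the month.
Days 1–7 hold the 1st Thursday, 8–14 the 2nd, 15–21 the 3rd, 22–28 the 4th, 29–31 the 5th.
14 is in the range for the 2nd.

2nd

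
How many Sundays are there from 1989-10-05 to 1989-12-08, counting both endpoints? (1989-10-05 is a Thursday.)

1989-10-05 is a Thursday; the first Sunday on or after it is 1989-10-08 (3 days later).
From 1989-10-08 to 1989-12-08: 23 + 30 + 8 = 61 days (rest of October, November, December).
61 ÷ 7 = 8 full weeks with remainder 5, so 8 more Sundays after the first → 9.

9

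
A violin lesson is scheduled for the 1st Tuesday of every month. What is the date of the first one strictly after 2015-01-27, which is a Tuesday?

January 2015 starts on a Thursday, so its 1st Tuesday is 2015-01-06 (5 days in).
That is not after 2015-01-27, so look at February 2015.
February 2015 starts on a Sunday, so its 1st Tuesday is 2015-02-03 (2 days in).

2015-02-03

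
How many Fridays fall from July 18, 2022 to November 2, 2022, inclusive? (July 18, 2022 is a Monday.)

July 18, 2022 is a Monday; the first Friday on or after it is July 22, 2022 (4 days later).
From July 22, 2022 to November 2, 2022: 9 + 31 + 30 + 31 + 2 = 103 days (rest of July, August, September, October, November).
103 ÷ 7 = 14 full weeks with remainder 5, so 14 more Fridays after the first → 15.

15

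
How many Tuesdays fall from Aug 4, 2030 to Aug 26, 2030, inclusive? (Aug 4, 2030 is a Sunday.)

Aug 4, 2030 is a Sunday; the first Tuesday on or after it is Aug 6, 2030 (2 days later).
From Aug 6, 2030 to Aug 26, 2030 is 26 − 6 = 20 days.
20 ÷ 7 = 2 full weeks with remainder 6, so 2 more Tuesdays after the first → 3.

3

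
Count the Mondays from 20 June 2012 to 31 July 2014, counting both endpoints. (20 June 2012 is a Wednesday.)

110

20 June 2012 is a Wednesday; the first Monday on or after it is 25 June 2012 (5 days later).
From 25 June 2012 to 31 July 2014: 189 + 365 + 212 = 766 days (rest of 2012, 2013, to 31 July 2014 in 2014).
766 ÷ 7 = 109 full weeks with remainder 3, so 109 more Mondays after the first → 110.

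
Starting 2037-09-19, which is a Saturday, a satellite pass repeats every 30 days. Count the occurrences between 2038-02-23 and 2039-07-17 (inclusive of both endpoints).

Occurrences land 30·i days after 2037-09-19 for i = 0, 1, 2, …
2038-02-23 is 157 days after the start; 157 ÷ 30 = 5 remainder 7; since the remainder is 7, round up to i = 6. First occurrence in the window: #7 on 2038-03-18 (6×30 = 180 days in).
2039-07-17 is 666 days after the start; 666 ÷ 30 = 22 remainder 6. Last occurrence in the window: #23 on 2039-07-11.
Occurrences #7 through #23: 17 in total.

17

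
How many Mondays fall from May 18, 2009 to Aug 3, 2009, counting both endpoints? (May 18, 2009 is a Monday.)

May 18, 2009 is a Monday; the first Monday on or after it is May 18, 2009.
From May 18, 2009 to Aug 3, 2009: 13 + 30 + 31 + 3 = 77 days (rest of May, Jun, Jul, Aug).
77 ÷ 7 = 11 full weeks with remainder 0, so 11 more Mondays after the first → 12.

12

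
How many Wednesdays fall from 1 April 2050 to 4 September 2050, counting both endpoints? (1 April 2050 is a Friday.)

22

1 April 2050 is a Friday; the first Wednesday on or after it is 6 April 2050 (5 days later).
From 6 April 2050 to 4 September 2050: 24 + 31 + 30 + 31 + 31 + 4 = 151 days (rest of April, May, June, July, August, September).
151 ÷ 7 = 21 full weeks with remainder 4, so 21 more Wednesdays after the first → 22.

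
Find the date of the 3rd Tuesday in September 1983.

20 September 1983

September 1983 begins on a Thursday, so the first Tuesday is September 6 (5 days later).
The 3rd Tuesday is 2 weeks later: 6 + 14 = 20.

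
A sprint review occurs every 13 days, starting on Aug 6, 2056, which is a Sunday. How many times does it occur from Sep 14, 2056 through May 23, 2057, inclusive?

Occurrences land 13·i days after Aug 6, 2056 for i = 0, 1, 2, …
Sep 14, 2056 is 39 days after the start; 39 ÷ 13 = 3 remainder 0. First occurrence in the window: #4 on Sep 14, 2056 (3×13 = 39 days in).
May 23, 2057 is 290 days after the start; 290 ÷ 13 = 22 remainder 4. Last occurrence in the window: #23 on May 19, 2057.
Occurrences #4 through #23: 20 in total.

20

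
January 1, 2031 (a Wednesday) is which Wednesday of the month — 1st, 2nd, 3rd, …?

Day 1 falls in week ⌈1/7⌉ of the month.
Days 1–7 hold the 1st Wednesday, 8–14 the 2nd, 15–21 the 3rd, 22–28 the 4th, 29–31 the 5th.
1 is in the range for the 1st.

1st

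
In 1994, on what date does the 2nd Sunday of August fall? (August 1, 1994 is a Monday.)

14 August 1994

August 1994 begins on a Monday, so the first Sunday is August 7 (6 days later).
The 2nd Sunday is 1 weeks later: 7 + 7 = 14.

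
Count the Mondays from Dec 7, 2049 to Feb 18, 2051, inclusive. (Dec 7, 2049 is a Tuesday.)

Dec 7, 2049 is a Tuesday; the first Monday on or after it is Dec 13, 2049 (6 days later).
From Dec 13, 2049 to Feb 18, 2051: 18 + 365 + 49 = 432 days (rest of 2049, 2050, to Feb 18, 2051 in 2051).
432 ÷ 7 = 61 full weeks with remainder 5, so 61 more Mondays after the first → 62.

62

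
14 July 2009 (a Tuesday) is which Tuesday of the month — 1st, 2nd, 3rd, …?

2nd

Day 14 falls in week ⌈14/7⌉ of the month.
Days 1–7 hold the 1st Tuesday, 8–14 the 2nd, 15–21 the 3rd, 22–28 the 4th, 29–31 the 5th.
14 is in the range for the 2nd.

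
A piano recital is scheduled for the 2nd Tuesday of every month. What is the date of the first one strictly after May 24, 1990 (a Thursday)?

May 1990 starts on a Tuesday; its first Tuesday is the 1st, so the 2nd Tuesday is the 8th — May 8, 1990.
That is not after May 24, 1990, so look at Jun 1990.
Jun 1990 starts on a Friday; its first Tuesday is the 5th, so the 2nd Tuesday is the 12th — Jun 12, 1990.

Jun 12, 1990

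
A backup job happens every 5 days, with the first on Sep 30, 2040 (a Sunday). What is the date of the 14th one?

The 14th occurrence is 13 intervals after the first: 13 × 5 = 65 days after Sep 30, 2040.
Sep has 30 days — 0 days to the end of Sep leaves 65.
Oct has 31 days (34 left).
Nov has 30 days (4 left).
4 days into Dec → Dec 4, 2040.

Dec 4, 2040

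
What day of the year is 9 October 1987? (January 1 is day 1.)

Days in months before October: 31 + 28 + 31 + 30 + 31 + 30 + 31 + 31 + 30 = 273.
Plus 9 days into October → day 282.

282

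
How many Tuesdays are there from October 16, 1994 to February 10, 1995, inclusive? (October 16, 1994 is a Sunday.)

17

October 16, 1994 is a Sunday; the first Tuesday on or after it is October 18, 1994 (2 days later).
From October 18, 1994 to February 10, 1995: 13 + 30 + 31 + 31 + 10 = 115 days (rest of October, November, December, January, February).
115 ÷ 7 = 16 full weeks with remainder 3, so 16 more Tuesdays after the first → 17.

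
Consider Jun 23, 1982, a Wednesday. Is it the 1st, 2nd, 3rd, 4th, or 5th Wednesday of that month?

4th

Day 23 falls in week ⌈23/7⌉ of the month.
Days 1–7 hold the 1st Wednesday, 8–14 the 2nd, 15–21 the 3rd, 22–28 the 4th, 29–31 the 5th.
23 is in the range for the 4th.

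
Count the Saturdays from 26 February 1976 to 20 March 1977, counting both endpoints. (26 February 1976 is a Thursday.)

56

26 February 1976 is a Thursday; the first Saturday on or after it is 28 February 1976 (2 days later).
From 28 February 1976 to 20 March 1977: 307 + 79 = 386 days (rest of 1976, to 20 March 1977 in 1977).
386 ÷ 7 = 55 full weeks with remainder 1, so 55 more Saturdays after the first → 56.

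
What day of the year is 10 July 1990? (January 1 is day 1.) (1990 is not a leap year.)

191

Days in months before July: 31 + 28 + 31 + 30 + 31 + 30 = 181.
Plus 10 days into July → day 191.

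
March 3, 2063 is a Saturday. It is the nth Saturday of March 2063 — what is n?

Day 3 falls in week ⌈3/7⌉ of the month.
Days 1–7 hold the 1st Saturday, 8–14 the 2nd, 15–21 the 3rd, 22–28 the 4th, 29–31 the 5th.
3 is in the range for the 1st.

1st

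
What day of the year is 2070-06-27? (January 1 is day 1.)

Days in months before June: 31 + 28 + 31 + 30 + 31 = 151.
Plus 27 days into June → day 178.

178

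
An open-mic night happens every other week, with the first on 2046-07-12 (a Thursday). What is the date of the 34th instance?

2047-10-17

The 34th occurrence is 33 intervals after the first: 33 × 14 = 462 days after 2046-07-12.
July has 31 days — 19 days to the end of July leaves 443.
From end of July to end of 2046 is 153 days (290 left).
January has 31 days (259 left).
February has 28 days (231 left).
March has 31 days (200 left).
April has 30 days (170 left).
May has 31 days (139 left).
June has 30 days (109 left).
July has 31 days (78 left).
August has 31 days (47 left).
September has 30 days (17 left).
17 days into October → 2047-10-17.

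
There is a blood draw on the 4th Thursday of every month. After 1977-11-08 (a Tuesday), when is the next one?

1977-11-24

November 1977 starts on a Tuesday; its first Thursday is the 3rd, so the 4th Thursday is the 24th — 1977-11-24.
1977-11-24 is after 1977-11-08, so that is the next one.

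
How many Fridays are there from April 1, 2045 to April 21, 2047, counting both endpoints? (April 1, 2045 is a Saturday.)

107

April 1, 2045 is a Saturday; the first Friday on or after it is April 7, 2045 (6 days later).
From April 7, 2045 to April 21, 2047: 268 + 365 + 111 = 744 days (rest of 2045, 2046, to April 21, 2047 in 2047).
744 ÷ 7 = 106 full weeks with remainder 2, so 106 more Fridays after the first → 107.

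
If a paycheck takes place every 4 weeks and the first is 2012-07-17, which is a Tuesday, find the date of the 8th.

2013-01-29

The 8th occurrence is 7 intervals after the first: 7 × 28 = 196 days after 2012-07-17.
July has 31 days — 14 days to the end of July leaves 182.
August has 31 days (151 left).
September has 30 days (121 left).
October has 31 days (90 left).
November has 30 days (60 left).
December has 31 days (29 left).
29 days into January → 2013-01-29.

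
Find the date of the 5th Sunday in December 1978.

1978-12-31

December 1978 begins on a Friday, so the first Sunday is December 3 (2 days later).
The 5th Sunday is 4 weeks later: 3 + 28 = 31.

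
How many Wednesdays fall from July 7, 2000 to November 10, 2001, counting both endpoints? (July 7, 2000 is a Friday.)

July 7, 2000 is a Friday; the first Wednesday on or after it is July 12, 2000 (5 days later).
From July 12, 2000 to November 10, 2001: 172 + 314 = 486 days (rest of 2000, to November 10, 2001 in 2001).
486 ÷ 7 = 69 full weeks with remainder 3, so 69 more Wednesdays after the first → 70.

70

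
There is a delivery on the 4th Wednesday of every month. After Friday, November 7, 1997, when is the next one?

November 26, 1997

November 1997 starts on a Saturday; its first Wednesday is the 5th, so the 4th Wednesday is the 26th — November 26, 1997.
November 26, 1997 is after November 7, 1997, so that is the next one.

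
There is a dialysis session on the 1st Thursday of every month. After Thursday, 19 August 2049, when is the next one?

2 September 2049

August 2049 starts on a Sunday, so its 1st Thursday is 5 August 2049 (4 days in).
That is not after 19 August 2049, so look at September 2049.
September 2049 starts on a Wednesday, so its 1st Thursday is 2 September 2049 (1 day in).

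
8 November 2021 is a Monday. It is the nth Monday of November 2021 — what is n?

2nd

Day 8 falls in week ⌈8/7⌉ of the month.
Days 1–7 hold the 1st Monday, 8–14 the 2nd, 15–21 the 3rd, 22–28 the 4th, 29–31 the 5th.
8 is in the range for the 2nd.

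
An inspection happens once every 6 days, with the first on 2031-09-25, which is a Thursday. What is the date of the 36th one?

2032-04-22

The 36th occurrence is 35 intervals after the first: 35 × 6 = 210 days after 2031-09-25.
September has 30 days — 5 days to the end of September leaves 205.
October has 31 days (174 left).
November has 30 days (144 left).
December has 31 days (113 left).
January has 31 days (82 left).
February has 29 days (53 left).
March has 31 days (22 left).
22 days into April → 2032-04-22.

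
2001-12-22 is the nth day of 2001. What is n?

356

Days in months before December: 31 + 28 + 31 + 30 + 31 + 30 + 31 + 31 + 30 + 31 + 30 = 334.
Plus 22 days into December → day 356.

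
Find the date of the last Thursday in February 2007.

February 2007 begins on a Thursday, so the first Thursday is February 1.
February 2007 has 28 days. Adding weeks: 1, 8, 15, 22 — the last one ≤ 28 is the 22nd.

February 22, 2007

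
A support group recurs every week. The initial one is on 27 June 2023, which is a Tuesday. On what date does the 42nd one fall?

The 42nd occurrence is 41 intervals after the first: 41 × 7 = 287 days after 27 June 2023.
June has 30 days — 3 days to the end of June leaves 284.
July has 31 days (253 left).
August has 31 days (222 left).
September has 30 days (192 left).
October has 31 days (161 left).
November has 30 days (131 left).
December has 31 days (100 left).
January has 31 days (69 left).
February has 29 days (40 left).
March has 31 days (9 left).
9 days into April → 9 April 2024.

9 April 2024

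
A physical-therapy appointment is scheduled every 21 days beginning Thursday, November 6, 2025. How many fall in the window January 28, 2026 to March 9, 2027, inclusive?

Occurrences land 21·i days after November 6, 2025 for i = 0, 1, 2, …
January 28, 2026 is 83 days after the start; 83 ÷ 21 = 3 remainder 20; since the remainder is 20, round up to i = 4. First occurrence in the window: #5 on January 29, 2026 (4×21 = 84 days in).
March 9, 2027 is 488 days after the start; 488 ÷ 21 = 23 remainder 5. Last occurrence in the window: #24 on March 4, 2027.
Occurrences #5 through #24: 20 in total.

20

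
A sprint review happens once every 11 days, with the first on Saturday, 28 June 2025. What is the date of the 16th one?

10 December 2025

The 16th occurrence is 15 intervals after the first: 15 × 11 = 165 days after 28 June 2025.
June has 30 days — 2 days to the end of June leaves 163.
July has 31 days (132 left).
August has 31 days (101 left).
September has 30 days (71 left).
October has 31 days (40 left).
November has 30 days (10 left).
10 days into December → 10 December 2025.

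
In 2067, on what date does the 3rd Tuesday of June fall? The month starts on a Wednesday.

June 2067 begins on a Wednesday, so the first Tuesday is June 7 (6 days later).
The 3rd Tuesday is 2 weeks later: 7 + 14 = 21.

2067-06-21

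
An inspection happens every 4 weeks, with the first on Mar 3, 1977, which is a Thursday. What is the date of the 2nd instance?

Mar 31, 1977

The 2nd occurrence is 1 interval after the first: 1 × 28 = 28 days after Mar 3, 1977.
28 days later is Mar 31, 1977.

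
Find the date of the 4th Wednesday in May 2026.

The first Wednesday of May 2026 is May 6.
The 4th Wednesday is 3 weeks later: 6 + 21 = 27.

May 27, 2026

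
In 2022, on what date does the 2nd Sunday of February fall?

February 2022 begins on a Tuesday, so the first Sunday is February 6 (5 days later).
The 2nd Sunday is 1 weeks later: 6 + 7 = 13.

13 February 2022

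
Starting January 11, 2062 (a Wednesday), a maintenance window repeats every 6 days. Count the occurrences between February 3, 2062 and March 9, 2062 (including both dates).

Occurrences land 6·i days after January 11, 2062 for i = 0, 1, 2, …
February 3, 2062 is 23 days after the start; 23 ÷ 6 = 3 remainder 5; since the remainder is 5, round up to i = 4. First occurrence in the window: #5 on February 4, 2062 (4×6 = 24 days in).
March 9, 2062 is 57 days after the start; 57 ÷ 6 = 9 remainder 3. Last occurrence in the window: #10 on March 6, 2062.
Occurrences #5 through #10: 6 in total.

6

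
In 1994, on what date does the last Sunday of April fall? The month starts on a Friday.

April 1994 begins on a Friday, so the first Sunday is April 3 (2 days later).
April 1994 has 30 days. Adding weeks: 3, 10, 17, 24 — the last one ≤ 30 is the 24th.

1994-04-24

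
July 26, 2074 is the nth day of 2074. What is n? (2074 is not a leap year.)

207

Days in months before July: 31 + 28 + 31 + 30 + 31 + 30 = 181.
Plus 26 days into July → day 207.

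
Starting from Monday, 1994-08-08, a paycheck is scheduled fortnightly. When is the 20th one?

1995-05-01

The 20th occurrence is 19 intervals after the first: 19 × 14 = 266 days after 1994-08-08.
August has 31 days — 23 days to the end of August leaves 243.
September has 30 days (213 left).
October has 31 days (182 left).
November has 30 days (152 left).
December has 31 days (121 left).
January has 31 days (90 left).
February has 28 days (62 left).
March has 31 days (31 left).
April has 30 days (1 left).
1 day into May → 1995-05-01.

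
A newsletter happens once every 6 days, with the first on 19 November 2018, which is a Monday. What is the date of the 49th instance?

3 September 2019

The 49th occurrence is 48 intervals after the first: 48 × 6 = 288 days after 19 November 2018.
November has 30 days — 11 days to the end of November leaves 277.
December has 31 days (246 left).
January has 31 days (215 left).
February has 28 days (187 left).
March has 31 days (156 left).
April has 30 days (126 left).
May has 31 days (95 left).
June has 30 days (65 left).
July has 31 days (34 left).
August has 31 days (3 left).
3 days into September → 3 September 2019.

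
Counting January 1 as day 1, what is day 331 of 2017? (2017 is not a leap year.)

January has 31 days (331 − 31 = 300 remain).
February has 28 days (300 − 28 = 272 remain).
March has 31 days (272 − 31 = 241 remain).
April has 30 days (241 − 30 = 211 remain).
May has 31 days (211 − 31 = 180 remain).
June has 30 days (180 − 30 = 150 remain).
July has 31 days (150 − 31 = 119 remain).
August has 31 days (119 − 31 = 88 remain).
September has 30 days (88 − 30 = 58 remain).
October has 31 days (58 − 31 = 27 remain).
27 into November → November 27.

November 27, 2017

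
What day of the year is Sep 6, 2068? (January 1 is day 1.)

250

Days in months before Sep: 31 + 29 + 31 + 30 + 31 + 30 + 31 + 31 = 244.
Plus 6 days into Sep → day 250.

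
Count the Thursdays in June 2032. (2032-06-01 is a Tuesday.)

2032-06-01 is a Tuesday; the first Thursday on or after it is 2032-06-03 (2 days later).
From 2032-06-03 to 2032-06-30 is 30 − 3 = 27 days.
27 ÷ 7 = 3 full weeks with remainder 6, so 3 more Thursdays after the first → 4.

4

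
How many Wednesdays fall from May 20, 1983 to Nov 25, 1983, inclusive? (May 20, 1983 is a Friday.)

27

May 20, 1983 is a Friday; the first Wednesday on or after it is May 25, 1983 (5 days later).
From May 25, 1983 to Nov 25, 1983: 6 + 30 + 31 + 31 + 30 + 31 + 25 = 184 days (rest of May, Jun, Jul, Aug, Sep, Oct, Nov).
184 ÷ 7 = 26 full weeks with remainder 2, so 26 more Wednesdays after the first → 27.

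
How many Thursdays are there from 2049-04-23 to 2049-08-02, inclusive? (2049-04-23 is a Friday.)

14

2049-04-23 is a Friday; the first Thursday on or after it is 2049-04-29 (6 days later).
From 2049-04-29 to 2049-08-02: 1 + 31 + 30 + 31 + 2 = 95 days (rest of April, May, June, July, August).
95 ÷ 7 = 13 full weeks with remainder 4, so 13 more Thursdays after the first → 14.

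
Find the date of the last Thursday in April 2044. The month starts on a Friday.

2044-04-28

April 2044 begins on a Friday, so the first Thursday is April 7 (6 days later).
April 2044 has 30 days. Adding weeks: 7, 14, 21, 28 — the last one ≤ 30 is the 28th.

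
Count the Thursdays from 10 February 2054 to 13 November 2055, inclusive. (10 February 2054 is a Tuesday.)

92

10 February 2054 is a Tuesday; the first Thursday on or after it is 12 February 2054 (2 days later).
From 12 February 2054 to 13 November 2055: 322 + 317 = 639 days (rest of 2054, to 13 November 2055 in 2055).
639 ÷ 7 = 91 full weeks with remainder 2, so 91 more Thursdays after the first → 92.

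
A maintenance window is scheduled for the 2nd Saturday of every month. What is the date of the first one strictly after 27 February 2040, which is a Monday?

10 March 2040

February 2040 starts on a Wednesday; its first Saturday is the 4th, so the 2nd Saturday is the 11th — 11 February 2040.
That is not after 27 February 2040, so look at March 2040.
March 2040 starts on a Thursday; its first Saturday is the 3rd, so the 2nd Saturday is the 10th — 10 March 2040.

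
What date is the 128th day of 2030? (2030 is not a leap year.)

January has 31 days (128 − 31 = 97 remain).
February has 28 days (97 − 28 = 69 remain).
March has 31 days (69 − 31 = 38 remain).
April has 30 days (38 − 30 = 8 remain).
8 into May → May 8.

8 May 2030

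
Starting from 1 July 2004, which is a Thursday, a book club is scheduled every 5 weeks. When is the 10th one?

The 10th occurrence is 9 intervals after the first: 9 × 35 = 315 days after 1 July 2004.
July has 31 days — 30 days to the end of July leaves 285.
August has 31 days (254 left).
September has 30 days (224 left).
October has 31 days (193 left).
November has 30 days (163 left).
December has 31 days (132 left).
January has 31 days (101 left).
February has 28 days (73 left).
March has 31 days (42 left).
April has 30 days (12 left).
12 days into May → 12 May 2005.

12 May 2005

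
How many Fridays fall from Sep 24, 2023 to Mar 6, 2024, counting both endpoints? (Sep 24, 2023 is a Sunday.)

23

Sep 24, 2023 is a Sunday; the first Friday on or after it is Sep 29, 2023 (5 days later).
From Sep 29, 2023 to Mar 6, 2024: 1 + 31 + 30 + 31 + 31 + 29 + 6 = 159 days (rest of Sep, Oct, Nov, Dec, Jan, Feb, Mar).
159 ÷ 7 = 22 full weeks with remainder 5, so 22 more Fridays after the first → 23.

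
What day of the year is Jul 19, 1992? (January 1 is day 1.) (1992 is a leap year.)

Days in months before Jul: 31 + 29 + 31 + 30 + 31 + 30 = 182.
Plus 19 days into Jul → day 201.

201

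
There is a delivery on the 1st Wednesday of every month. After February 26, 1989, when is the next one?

March 1, 1989

February 1989 starts on a Wednesday, so its 1st Wednesday is February 1, 1989.
That is not after February 26, 1989, so look at March 1989.
March 1989 starts on a Wednesday, so its 1st Wednesday is March 1, 1989.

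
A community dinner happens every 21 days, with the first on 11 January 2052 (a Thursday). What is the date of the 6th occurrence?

25 April 2052

The 6th occurrence is 5 intervals after the first: 5 × 21 = 105 days after 11 January 2052.
January has 31 days — 20 days to the end of January leaves 85.
February has 29 days (56 left).
March has 31 days (25 left).
25 days into April → 25 April 2052.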